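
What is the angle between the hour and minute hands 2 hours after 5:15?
First find the time 2 hours after 5:15.
Total minutes: 5 x 60 + 15 + 2 x 60 + 0 = 435.
435 mod 720 = 435 minutes = 7:15.
Now compute the angle at 7:15:
Hour hand: 7 x 30 + 15 x 0.5 = 217.5 degrees
Minute hand: 15 x 6 = 90 degrees
Difference: |217.5 - 90| = 127.5 degrees
The angle is 127.5 degrees

Final answer: 127.5 degrees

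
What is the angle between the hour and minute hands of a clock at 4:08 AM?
Hour hand position: 4 x 30 + 8 x 0.5 = 124 degrees
Minute hand position: 8 x 6 = 48 degrees
Difference: |124 - 48| = 76 degrees
The angle between the hands is 76 degrees

Final answer: 76 degrees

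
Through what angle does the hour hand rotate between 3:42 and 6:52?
The hour hand moves 0.5 degrees per minute.
Time elapsed: 6:52 - 3:42 = 190 minutes
Angular displacement: 190 x 0.5 = 95 degrees

Final answer: 95 degrees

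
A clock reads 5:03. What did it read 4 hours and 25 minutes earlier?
Starting time: 5:03 = 303 total minutes past 12:00
Subtracting: 4 hours and 25 minutes = 265 minutes
303 - 265 = 38 minutes
= 38 minutes past 12:00 = 12:38

Final answer: 12:38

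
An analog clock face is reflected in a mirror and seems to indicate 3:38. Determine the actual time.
Reflection across the vertical (12-6) axis maps a hand at angle A degrees to (360 - A) degrees, which sends a reading of T minutes past 12:00 to (720 - T) minutes past 12:00.
Mirror reads 3:38 = 218 minutes past 12:00.
Actual time: (720 - 218) mod 720 = 502 minutes = 8:22.

Final answer: 8:22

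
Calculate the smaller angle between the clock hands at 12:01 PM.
Hour hand position: 0 x 30 + 1 x 0.5 = 0.5 degrees
Minute hand position: 1 x 6 = 6 degrees
Difference: |0.5 - 6| = 5.5 degrees
The angle between the hands is 5.5 degrees

Final answer: 5.5 degrees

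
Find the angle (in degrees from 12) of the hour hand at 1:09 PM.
The hour hand moves 30 degrees per hour and 0.5 degrees per minute.
At 1:09: (1) x 30 + 9 x 0.5 = 30 + 4.5 = 34.5 degrees

Final answer: 34.5 degrees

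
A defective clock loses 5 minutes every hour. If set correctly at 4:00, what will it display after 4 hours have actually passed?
For every 60 true minutes, the faulty clock advances 60 - 5 = 55 minutes.
True elapsed: 4 hours = 240 minutes.
Faulty clock advances: 240 x 55/60 = 220 minutes (drift: 20 minutes behind).
Shown time: 4:00 + 220 minutes = 7:40.

Final answer: 7:40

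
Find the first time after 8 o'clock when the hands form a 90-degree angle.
At t minutes past 8:00, the hour hand is at 30 x 8 + 0.5t degrees and the minute hand is at 6t degrees.
The smaller angle between them is 90 degrees when |30H - 5.5t| = 90 or |30H - 5.5t| = 270.
With H = 8, solve 30 x 8 - 5.5t = +/- target for each target:
  t = (30 x 8 - 90) / 5.5 = 27.27
  t = (30 x 8 + 90) / 5.5 = 60 (outside (0, 60))
  t = (30 x 8 - 270) / 5.5 = -5.45 (outside (0, 60))
  t = (30 x 8 + 270) / 5.5 = 92.73 (outside (0, 60))
Valid solutions in (0, 60): {27.27} minutes.
First occurrence: t = 27.27 minutes.
The hands are at right angles at 27.27 minutes past 8:00.

Final answer: 27.27 minutes past 8:00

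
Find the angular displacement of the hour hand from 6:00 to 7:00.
The hour hand moves 0.5 degrees per minute.
Time elapsed: 7:00 - 6:00 = 60 minutes
Angular displacement: 60 x 0.5 = 30 degrees

Final answer: 30 degrees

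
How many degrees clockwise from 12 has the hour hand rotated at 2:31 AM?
The hour hand moves 30 degrees per hour and 0.5 degrees per minute.
At 2:31: (2) x 30 + 31 x 0.5 = 60 + 15.5 = 75.5 degrees

Final answer: 75.5 degrees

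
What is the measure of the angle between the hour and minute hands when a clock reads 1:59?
Hour hand position: 1 x 30 + 59 x 0.5 = 59.5 degrees
Minute hand position: 59 x 6 = 354 degrees
Difference: |59.5 - 354| = 294.5 degrees
Since 294.5 > 180, the smaller angle is 360 - 294.5 = 65.5 degrees

Final answer: 65.5 degrees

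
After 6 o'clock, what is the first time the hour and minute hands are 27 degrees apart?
At t minutes past 6:00, the hour hand is at 30 x 6 + 0.5t degrees and the minute hand is at 6t degrees.
The smaller angle between them is 27 degrees when |30H - 5.5t| = 27 or |30H - 5.5t| = 333.
With H = 6, solve 30 x 6 - 5.5t = +/- target for each target:
  t = (30 x 6 - 27) / 5.5 = 27.82
  t = (30 x 6 + 27) / 5.5 = 37.64
  t = (30 x 6 - 333) / 5.5 = -27.82 (outside (0, 60))
  t = (30 x 6 + 333) / 5.5 = 93.27 (outside (0, 60))
Valid solutions in (0, 60): {27.82, 37.64} minutes.
The first occurrence is t = 27.82 minutes.
The hands form a 27-degree angle at 27.82 minutes past 6:00.

Final answer: 27.82 minutes past 6:00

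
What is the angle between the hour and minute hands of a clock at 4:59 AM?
Hour hand position: 4 x 30 + 59 x 0.5 = 149.5 degrees
Minute hand position: 59 x 6 = 354 degrees
Difference: |149.5 - 354| = 204.5 degrees
Since 204.5 > 180, the smaller angle is 360 - 204.5 = 155.5 degrees

Final answer: 155.5 degrees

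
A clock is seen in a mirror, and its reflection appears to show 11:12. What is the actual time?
Reflection across the vertical (12-6) axis maps a hand at angle A degrees to (360 - A) degrees, which sends a reading of T minutes past 12:00 to (720 - T) minutes past 12:00.
Mirror reads 11:12 = 672 minutes past 12:00.
Actual time: (720 - 672) mod 720 = 48 minutes = 12:48.

Final answer: 12:48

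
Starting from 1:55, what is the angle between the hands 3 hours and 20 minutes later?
First find the time 3 hours and 20 minutes after 1:55.
Total minutes: 1 x 60 + 55 + 3 x 60 + 20 = 315.
315 mod 720 = 315 minutes = 5:15.
Now compute the angle at 5:15:
Hour hand: 5 x 30 + 15 x 0.5 = 157.5 degrees
Minute hand: 15 x 6 = 90 degrees
Difference: |157.5 - 90| = 67.5 degrees
The angle is 67.5 degrees

Final answer: 67.5 degrees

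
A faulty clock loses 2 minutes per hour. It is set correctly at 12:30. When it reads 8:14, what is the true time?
For every 60 true minutes, the faulty clock advances 58 minutes, so 1 faulty-clock minute corresponds to 60/58 true minutes.
From 12:30 to 8:14 on the faulty dial is 464 minutes.
True elapsed: 464 x 60/58 = 480 minutes = 8 hours.
True time: 12:30 + 8 hours = 8:30.

Final answer: 8:30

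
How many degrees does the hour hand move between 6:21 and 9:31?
The hour hand moves 0.5 degrees per minute.
Time elapsed: 9:31 - 6:21 = 190 minutes
Angular displacement: 190 x 0.5 = 95 degrees

Final answer: 95 degrees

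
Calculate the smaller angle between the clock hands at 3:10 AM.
Hour hand position: 3 x 30 + 10 x 0.5 = 95 degrees
Minute hand position: 10 x 6 = 60 degrees
Difference: |95 - 60| = 35 degrees
The angle between the hands is 35 degrees

Final answer: 35 degrees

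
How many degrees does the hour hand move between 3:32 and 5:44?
The hour hand moves 0.5 degrees per minute.
Time elapsed: 5:44 - 3:32 = 132 minutes
Angular displacement: 132 x 0.5 = 66 degrees

Final answer: 66 degrees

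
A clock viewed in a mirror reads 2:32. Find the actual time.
Reflection across the vertical (12-6) axis maps a hand at angle A degrees to (360 - A) degrees, which sends a reading of T minutes past 12:00 to (720 - T) minutes past 12:00.
Mirror reads 2:32 = 152 minutes past 12:00.
Actual time: (720 - 152) mod 720 = 568 minutes = 9:28.

Final answer: 9:28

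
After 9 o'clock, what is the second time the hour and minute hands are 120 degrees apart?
At t minutes past 9:00, the hour hand is at 30 x 9 + 0.5t degrees and the minute hand is at 6t degrees.
The smaller angle between them is 120 degrees when |30H - 5.5t| = 120 or |30H - 5.5t| = 240.
With H = 9, solve 30 x 9 - 5.5t = +/- target for each target:
  t = (30 x 9 - 120) / 5.5 = 27.27
  t = (30 x 9 + 120) / 5.5 = 70.91 (outside (0, 60))
  t = (30 x 9 - 240) / 5.5 = 5.45
  t = (30 x 9 + 240) / 5.5 = 92.73 (outside (0, 60))
Valid solutions in (0, 60): {5.45, 27.27} minutes.
The second occurrence is t = 27.27 minutes.
The hands form a 120-degree angle at 27.27 minutes past 9:00.

Final answer: 27.27 minutes past 9:00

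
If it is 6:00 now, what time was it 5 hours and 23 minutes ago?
Starting time: 6:00 = 360 total minutes past 12:00
Subtracting: 5 hours and 23 minutes = 323 minutes
360 - 323 = 37 minutes
= 37 minutes past 12:00 = 12:37

Final answer: 12:37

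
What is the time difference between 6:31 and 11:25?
From 6:31 to 11:25:
(11 x 60 + 25) - (6 x 60 + 31) = 685 - 391 = 294 minutes
= 4 hours and 54 minutes

Final answer: 4 hours and 54 minutes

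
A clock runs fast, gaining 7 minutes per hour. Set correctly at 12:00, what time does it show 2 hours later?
For every 60 true minutes, the faulty clock advances 60 + 7 = 67 minutes.
True elapsed: 2 hours = 120 minutes.
Faulty clock advances: 120 x 67/60 = 134 minutes (drift: 14 minutes ahead).
Shown time: 12:00 + 134 minutes = 2:14.

Final answer: 2:14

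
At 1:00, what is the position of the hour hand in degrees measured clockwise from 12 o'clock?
The hour hand moves 30 degrees per hour and 0.5 degrees per minute.
At 1:00: (1) x 30 + 0 x 0.5 = 30 + 0 = 30 degrees

Final answer: 30 degrees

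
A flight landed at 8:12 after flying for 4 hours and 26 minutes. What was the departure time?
Starting time: 8:12 = 492 total minutes past 12:00
Subtracting: 4 hours and 26 minutes = 266 minutes
492 - 266 = 226 minutes
= 3 hours and 46 minutes past 12:00 = 3:46

Final answer: 3:46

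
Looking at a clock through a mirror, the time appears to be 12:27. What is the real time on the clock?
Reflection across the vertical (12-6) axis maps a hand at angle A degrees to (360 - A) degrees, which sends a reading of T minutes past 12:00 to (720 - T) minutes past 12:00.
Mirror reads 12:27 = 27 minutes past 12:00.
Actual time: (720 - 27) mod 720 = 693 minutes = 11:33.

Final answer: 11:33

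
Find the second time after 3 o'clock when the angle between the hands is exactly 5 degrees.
At t minutes past 3:00, the hour hand is at 30 x 3 + 0.5t degrees and the minute hand is at 6t degrees.
The smaller angle between them is 5 degrees when |30H - 5.5t| = 5 or |30H - 5.5t| = 355.
With H = 3, solve 30 x 3 - 5.5t = +/- target for each target:
  t = (30 x 3 - 5) / 5.5 = 15.45
  t = (30 x 3 + 5) / 5.5 = 17.27
  t = (30 x 3 - 355) / 5.5 = -48.18 (outside (0, 60))
  t = (30 x 3 + 355) / 5.5 = 80.91 (outside (0, 60))
Valid solutions in (0, 60): {15.45, 17.27} minutes.
The second occurrence is t = 17.27 minutes.
The hands form a 5-degree angle at 17.27 minutes past 3:00.

Final answer: 17.27 minutes past 3:00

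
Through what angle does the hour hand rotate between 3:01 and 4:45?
The hour hand moves 0.5 degrees per minute.
Time elapsed: 4:45 - 3:01 = 104 minutes
Angular displacement: 104 x 0.5 = 52 degrees

Final answer: 52 degrees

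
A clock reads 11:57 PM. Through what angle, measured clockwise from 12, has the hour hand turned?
The hour hand moves 30 degrees per hour and 0.5 degrees per minute.
At 11:57: (11) x 30 + 57 x 0.5 = 330 + 28.5 = 358.5 degrees

Final answer: 358.5 degrees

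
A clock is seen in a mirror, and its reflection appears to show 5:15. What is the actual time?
Reflection across the vertical (12-6) axis maps a hand at angle A degrees to (360 - A) degrees, which sends a reading of T minutes past 12:00 to (720 - T) minutes past 12:00.
Mirror reads 5:15 = 315 minutes past 12:00.
Actual time: (720 - 315) mod 720 = 405 minutes = 6:45.

Final answer: 6:45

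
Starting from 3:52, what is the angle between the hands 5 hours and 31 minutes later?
First find the time 5 hours and 31 minutes after 3:52.
Total minutes: 3 x 60 + 52 + 5 x 60 + 31 = 563.
563 mod 720 = 563 minutes = 9:23.
Now compute the angle at 9:23:
Hour hand: 9 x 30 + 23 x 0.5 = 281.5 degrees
Minute hand: 23 x 6 = 138 degrees
Difference: |281.5 - 138| = 143.5 degrees
The angle is 143.5 degrees

Final answer: 143.5 degrees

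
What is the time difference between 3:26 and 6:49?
From 3:26 to 6:49:
(6 x 60 + 49) - (3 x 60 + 26) = 409 - 206 = 203 minutes
= 3 hours and 23 minutes

Final answer: 3 hours and 23 minutes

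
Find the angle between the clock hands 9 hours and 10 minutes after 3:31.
First find the time 9 hours and 10 minutes after 3:31.
Total minutes: 3 x 60 + 31 + 9 x 60 + 10 = 761.
761 mod 720 = 41 minutes = 12:41.
Now compute the angle at 12:41:
Hour hand: 0 x 30 + 41 x 0.5 = 20.5 degrees
Minute hand: 41 x 6 = 246 degrees
Difference: |20.5 - 246| = 225.5 degrees
Smaller angle: 360 - 225.5 = 134.5 degrees

Final answer: 134.5 degrees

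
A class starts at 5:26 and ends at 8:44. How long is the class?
From 5:26 to 8:44:
(8 x 60 + 44) - (5 x 60 + 26) = 524 - 326 = 198 minutes
= 3 hours and 18 minutes

Final answer: 3 hours and 18 minutes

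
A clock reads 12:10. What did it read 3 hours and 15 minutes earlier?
Starting time: 12:10 = 10 total minutes past 12:00
Subtracting: 3 hours and 15 minutes = 195 minutes
10 - 195 = -185 (negative, add 12 hours = 720) = 535 minutes
= 8 hours and 55 minutes past 12:00 = 8:55

Final answer: 8:55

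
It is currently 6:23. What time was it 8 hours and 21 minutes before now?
Starting time: 6:23 = 383 total minutes past 12:00
Subtracting: 8 hours and 21 minutes = 501 minutes
383 - 501 = -118 (negative, add 12 hours = 720) = 602 minutes
= 10 hours and 2 minutes past 12:00 = 10:02

Final answer: 10:02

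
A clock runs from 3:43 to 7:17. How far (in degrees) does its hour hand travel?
The hour hand moves 0.5 degrees per minute.
Time elapsed: 7:17 - 3:43 = 214 minutes
Angular displacement: 214 x 0.5 = 107 degrees

Final answer: 107 degrees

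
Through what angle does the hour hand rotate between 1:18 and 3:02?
The hour hand moves 0.5 degrees per minute.
Time elapsed: 3:02 - 1:18 = 104 minutes
Angular displacement: 104 x 0.5 = 52 degrees

Final answer: 52 degrees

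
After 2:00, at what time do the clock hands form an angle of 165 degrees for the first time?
At t minutes past 2:00, the hour hand is at 30 x 2 + 0.5t degrees and the minute hand is at 6t degrees.
The smaller angle between them is 165 degrees when |30H - 5.5t| = 165 or |30H - 5.5t| = 195.
With H = 2, solve 30 x 2 - 5.5t = +/- target for each target:
  t = (30 x 2 - 165) / 5.5 = -19.09 (outside (0, 60))
  t = (30 x 2 + 165) / 5.5 = 40.91
  t = (30 x 2 - 195) / 5.5 = -24.55 (outside (0, 60))
  t = (30 x 2 + 195) / 5.5 = 46.36
Valid solutions in (0, 60): {40.91, 46.36} minutes.
The first occurrence is t = 40.91 minutes.
The hands form a 165-degree angle at 40.91 minutes past 2:00.

Final answer: 40.91 minutes past 2:00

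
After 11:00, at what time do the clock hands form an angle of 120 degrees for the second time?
At t minutes past 11:00, the hour hand is at 30 x 11 + 0.5t degrees and the minute hand is at 6t degrees.
The smaller angle between them is 120 degrees when |30H - 5.5t| = 120 or |30H - 5.5t| = 240.
With H = 11, solve 30 x 11 - 5.5t = +/- target for each target:
  t = (30 x 11 - 120) / 5.5 = 38.18
  t = (30 x 11 + 120) / 5.5 = 81.82 (outside (0, 60))
  t = (30 x 11 - 240) / 5.5 = 16.36
  t = (30 x 11 + 240) / 5.5 = 103.64 (outside (0, 60))
Valid solutions in (0, 60): {16.36, 38.18} minutes.
The second occurrence is t = 38.18 minutes.
The hands form a 120-degree angle at 38.18 minutes past 11:00.

Final answer: 38.18 minutes past 11:00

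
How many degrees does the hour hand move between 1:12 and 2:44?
The hour hand moves 0.5 degrees per minute.
Time elapsed: 2:44 - 1:12 = 92 minutes
Angular displacement: 92 x 0.5 = 46 degrees

Final answer: 46 degrees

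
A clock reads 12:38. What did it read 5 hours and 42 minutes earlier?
Starting time: 12:38 = 38 total minutes past 12:00
Subtracting: 5 hours and 42 minutes = 342 minutes
38 - 342 = -304 (negative, add 12 hours = 720) = 416 minutes
= 6 hours and 56 minutes past 12:00 = 6:56

Final answer: 6:56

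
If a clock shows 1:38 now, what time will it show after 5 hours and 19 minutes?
Starting time: 1:38
Adding 19 minutes to 38 minutes: 38 + 19 = 57 minutes
Adding 5 hours: 1 + 5 = 6
Final time: 6:57

Final answer: 6:57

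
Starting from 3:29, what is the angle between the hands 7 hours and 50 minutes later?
First find the time 7 hours and 50 minutes after 3:29.
Total minutes: 3 x 60 + 29 + 7 x 60 + 50 = 679.
679 mod 720 = 679 minutes = 11:19.
Now compute the angle at 11:19:
Hour hand: 11 x 30 + 19 x 0.5 = 339.5 degrees
Minute hand: 19 x 6 = 114 degrees
Difference: |339.5 - 114| = 225.5 degrees
Smaller angle: 360 - 225.5 = 134.5 degrees

Final answer: 134.5 degrees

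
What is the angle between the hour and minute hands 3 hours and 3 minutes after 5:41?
First find the time 3 hours and 3 minutes after 5:41.
Total minutes: 5 x 60 + 41 + 3 x 60 + 3 = 524.
524 mod 720 = 524 minutes = 8:44.
Now compute the angle at 8:44:
Hour hand: 8 x 30 + 44 x 0.5 = 262 degrees
Minute hand: 44 x 6 = 264 degrees
Difference: |262 - 264| = 2 degrees
The angle is 2 degrees

Final answer: 2 degrees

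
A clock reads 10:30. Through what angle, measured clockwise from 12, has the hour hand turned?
The hour hand moves 30 degrees per hour and 0.5 degrees per minute.
At 10:30: (10) x 30 + 30 x 0.5 = 300 + 15 = 315 degrees

Final answer: 315 degrees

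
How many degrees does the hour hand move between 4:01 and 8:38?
The hour hand moves 0.5 degrees per minute.
Time elapsed: 8:38 - 4:01 = 277 minutes
Angular displacement: 277 x 0.5 = 138.5 degrees

Final answer: 138.5 degrees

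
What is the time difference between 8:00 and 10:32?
From 8:00 to 10:32:
(10 x 60 + 32) - (8 x 60 + 0) = 632 - 480 = 152 minutes
= 2 hours and 32 minutes

Final answer: 2 hours and 32 minutes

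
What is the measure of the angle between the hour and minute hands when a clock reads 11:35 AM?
Hour hand position: 11 x 30 + 35 x 0.5 = 347.5 degrees
Minute hand position: 35 x 6 = 210 degrees
Difference: |347.5 - 210| = 137.5 degrees
The angle between the hands is 137.5 degrees

Final answer: 137.5 degrees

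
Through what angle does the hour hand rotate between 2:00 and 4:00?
The hour hand moves 0.5 degrees per minute.
Time elapsed: 4:00 - 2:00 = 120 minutes
Angular displacement: 120 x 0.5 = 60 degrees

Final answer: 60 degrees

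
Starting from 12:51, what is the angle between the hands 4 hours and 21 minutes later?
First find the time 4 hours and 21 minutes after 12:51.
Total minutes: 12 x 60 + 51 + 4 x 60 + 21 = 1032.
1032 mod 720 = 312 minutes = 5:12.
Now compute the angle at 5:12:
Hour hand: 5 x 30 + 12 x 0.5 = 156 degrees
Minute hand: 12 x 6 = 72 degrees
Difference: |156 - 72| = 84 degrees
The angle is 84 degrees

Final answer: 84 degrees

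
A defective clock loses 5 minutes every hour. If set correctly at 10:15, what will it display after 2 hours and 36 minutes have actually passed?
For every 60 true minutes, the faulty clock advances 60 - 5 = 55 minutes.
True elapsed: 2 hours and 36 minutes = 156 minutes.
Faulty clock advances: 156 x 55/60 = 143 minutes (drift: 13 minutes behind).
Shown time: 10:15 + 143 minutes = 12:38.

Final answer: 12:38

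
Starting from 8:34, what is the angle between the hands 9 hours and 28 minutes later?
First find the time 9 hours and 28 minutes after 8:34.
Total minutes: 8 x 60 + 34 + 9 x 60 + 28 = 1082.
1082 mod 720 = 362 minutes = 6:02.
Now compute the angle at 6:02:
Hour hand: 6 x 30 + 2 x 0.5 = 181 degrees
Minute hand: 2 x 6 = 12 degrees
Difference: |181 - 12| = 169 degrees
The angle is 169 degrees

Final answer: 169 degrees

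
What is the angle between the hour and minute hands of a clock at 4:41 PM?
Hour hand position: 4 x 30 + 41 x 0.5 = 140.5 degrees
Minute hand position: 41 x 6 = 246 degrees
Difference: |140.5 - 246| = 105.5 degrees
The angle between the hands is 105.5 degrees

Final answer: 105.5 degrees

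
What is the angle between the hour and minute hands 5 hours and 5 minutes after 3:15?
First find the time 5 hours and 5 minutes after 3:15.
Total minutes: 3 x 60 + 15 + 5 x 60 + 5 = 500.
500 mod 720 = 500 minutes = 8:20.
Now compute the angle at 8:20:
Hour hand: 8 x 30 + 20 x 0.5 = 250 degrees
Minute hand: 20 x 6 = 120 degrees
Difference: |250 - 120| = 130 degrees
The angle is 130 degrees

Final answer: 130 degrees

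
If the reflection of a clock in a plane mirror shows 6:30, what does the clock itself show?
Reflection across the vertical (12-6) axis maps a hand at angle A degrees to (360 - A) degrees, which sends a reading of T minutes past 12:00 to (720 - T) minutes past 12:00.
Mirror reads 6:30 = 390 minutes past 12:00.
Actual time: (720 - 390) mod 720 = 330 minutes = 5:30.

Final answer: 5:30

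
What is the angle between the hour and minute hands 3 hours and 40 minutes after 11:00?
First find the time 3 hours and 40 minutes after 11:00.
Total minutes: 11 x 60 + 0 + 3 x 60 + 40 = 880.
880 mod 720 = 160 minutes = 2:40.
Now compute the angle at 2:40:
Hour hand: 2 x 30 + 40 x 0.5 = 80 degrees
Minute hand: 40 x 6 = 240 degrees
Difference: |80 - 240| = 160 degrees
The angle is 160 degrees

Final answer: 160 degrees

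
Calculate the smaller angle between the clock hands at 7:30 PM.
Hour hand position: 7 x 30 + 30 x 0.5 = 225 degrees
Minute hand position: 30 x 6 = 180 degrees
Difference: |225 - 180| = 45 degrees
The angle between the hands is 45 degrees

Final answer: 45 degrees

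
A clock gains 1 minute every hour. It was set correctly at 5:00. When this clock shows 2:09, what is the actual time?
For every 60 true minutes, the faulty clock advances 61 minutes, so 1 faulty-clock minute corresponds to 60/61 true minutes.
From 5:00 to 2:09 on the faulty dial is 549 minutes.
True elapsed: 549 x 60/61 = 540 minutes = 9 hours.
True time: 5:00 + 9 hours = 2:00.

Final answer: 2:00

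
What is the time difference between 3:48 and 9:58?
From 3:48 to 9:58:
(9 x 60 + 58) - (3 x 60 + 48) = 598 - 228 = 370 minutes
= 6 hours and 10 minutes

Final answer: 6 hours and 10 minutes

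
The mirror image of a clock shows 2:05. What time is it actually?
Reflection across the vertical (12-6) axis maps a hand at angle A degrees to (360 - A) degrees, which sends a reading of T minutes past 12:00 to (720 - T) minutes past 12:00.
Mirror reads 2:05 = 125 minutes past 12:00.
Actual time: (720 - 125) mod 720 = 595 minutes = 9:55.

Final answer: 9:55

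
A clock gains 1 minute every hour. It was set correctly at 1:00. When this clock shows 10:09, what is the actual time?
For every 60 true minutes, the faulty clock advances 61 minutes, so 1 faulty-clock minute corresponds to 60/61 true minutes.
From 1:00 to 10:09 on the faulty dial is 549 minutes.
True elapsed: 549 x 60/61 = 540 minutes = 9 hours.
True time: 1:00 + 9 hours = 10:00.

Final answer: 10:00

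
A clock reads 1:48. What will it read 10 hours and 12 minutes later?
Starting time: 1:48
Adding 12 minutes to 48 minutes: 48 + 12 = 60 minutes = 1 hour
Adding 10 hours: 1 + 10 + 1 (carry) = 12
Final time: 12:00

Final answer: 12:00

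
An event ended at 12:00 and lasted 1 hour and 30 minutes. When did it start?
Starting time: 12:00 = 0 total minutes past 12:00
Subtracting: 1 hour and 30 minutes = 90 minutes
0 - 90 = -90 (negative, add 12 hours = 720) = 630 minutes
= 10 hours and 30 minutes past 12:00 = 10:30

Final answer: 10:30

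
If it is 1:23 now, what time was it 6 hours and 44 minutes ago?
Starting time: 1:23 = 83 total minutes past 12:00
Subtracting: 6 hours and 44 minutes = 404 minutes
83 - 404 = -321 (negative, add 12 hours = 720) = 399 minutes
= 6 hours and 39 minutes past 12:00 = 6:39

Final answer: 6:39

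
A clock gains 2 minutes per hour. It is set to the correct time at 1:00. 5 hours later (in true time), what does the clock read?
For every 60 true minutes, the faulty clock advances 60 + 2 = 62 minutes.
True elapsed: 5 hours = 300 minutes.
Faulty clock advances: 300 x 62/60 = 310 minutes (drift: 10 minutes ahead).
Shown time: 1:00 + 310 minutes = 6:10.

Final answer: 6:10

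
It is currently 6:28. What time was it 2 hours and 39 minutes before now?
Starting time: 6:28 = 388 total minutes past 12:00
Subtracting: 2 hours and 39 minutes = 159 minutes
388 - 159 = 229 minutes
= 3 hours and 49 minutes past 12:00 = 3:49

Final answer: 3:49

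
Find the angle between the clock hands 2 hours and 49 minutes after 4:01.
First find the time 2 hours and 49 minutes after 4:01.
Total minutes: 4 x 60 + 1 + 2 x 60 + 49 = 410.
410 mod 720 = 410 minutes = 6:50.
Now compute the angle at 6:50:
Hour hand: 6 x 30 + 50 x 0.5 = 205 degrees
Minute hand: 50 x 6 = 300 degrees
Difference: |205 - 300| = 95 degrees
The angle is 95 degrees

Final answer: 95 degrees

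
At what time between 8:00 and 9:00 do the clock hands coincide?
The minute hand gains 5.5 degrees per minute on the hour hand.
At 8:00, the hour hand is at 240 degrees and the minute hand is at 0 degrees.
The gap is 240 degrees. Time to close: 240/5.5 = 60 x 8/11 = 43.64 minutes.
The hands overlap at 43.64 minutes past 8:00.

Final answer: 43.64 minutes past 8:00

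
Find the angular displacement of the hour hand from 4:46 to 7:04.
The hour hand moves 0.5 degrees per minute.
Time elapsed: 7:04 - 4:46 = 138 minutes
Angular displacement: 138 x 0.5 = 69 degrees

Final answer: 69 degrees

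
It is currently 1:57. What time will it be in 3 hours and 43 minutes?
Starting time: 1:57
Adding 43 minutes to 57 minutes: 57 + 43 = 100 minutes = 1 hour and 40 minutes
Adding 3 hours: 1 + 3 + 1 (carry) = 5
Final time: 5:40

Final answer: 5:40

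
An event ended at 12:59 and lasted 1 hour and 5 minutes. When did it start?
Starting time: 12:59 = 59 total minutes past 12:00
Subtracting: 1 hour and 5 minutes = 65 minutes
59 - 65 = -6 (negative, add 12 hours = 720) = 714 minutes
= 11 hours and 54 minutes past 12:00 = 11:54

Final answer: 11:54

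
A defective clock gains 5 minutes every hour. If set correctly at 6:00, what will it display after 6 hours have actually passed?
For every 60 true minutes, the faulty clock advances 60 + 5 = 65 minutes.
True elapsed: 6 hours = 360 minutes.
Faulty clock advances: 360 x 65/60 = 390 minutes (drift: 30 minutes ahead).
Shown time: 6:00 + 390 minutes = 12:30.

Final answer: 12:30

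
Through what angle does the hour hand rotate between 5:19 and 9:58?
The hour hand moves 0.5 degrees per minute.
Time elapsed: 9:58 - 5:19 = 279 minutes
Angular displacement: 279 x 0.5 = 139.5 degrees

Final answer: 139.5 degrees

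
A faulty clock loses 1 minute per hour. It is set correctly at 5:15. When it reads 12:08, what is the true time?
For every 60 true minutes, the faulty clock advances 59 minutes, so 1 faulty-clock minute corresponds to 60/59 true minutes.
From 5:15 to 12:08 on the faulty dial is 413 minutes.
True elapsed: 413 x 60/59 = 420 minutes = 7 hours.
True time: 5:15 + 7 hours = 12:15.

Final answer: 12:15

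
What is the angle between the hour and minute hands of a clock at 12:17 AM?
Hour hand position: 0 x 30 + 17 x 0.5 = 8.5 degrees
Minute hand position: 17 x 6 = 102 degrees
Difference: |8.5 - 102| = 93.5 degrees
The angle between the hands is 93.5 degrees

Final answer: 93.5 degrees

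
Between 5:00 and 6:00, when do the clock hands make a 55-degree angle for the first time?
At t minutes past 5:00, the hour hand is at 30 x 5 + 0.5t degrees and the minute hand is at 6t degrees.
The smaller angle between them is 55 degrees when |30H - 5.5t| = 55 or |30H - 5.5t| = 305.
With H = 5, solve 30 x 5 - 5.5t = +/- target for each target:
  t = (30 x 5 - 55) / 5.5 = 17.27
  t = (30 x 5 + 55) / 5.5 = 37.27
  t = (30 x 5 - 305) / 5.5 = -28.18 (outside (0, 60))
  t = (30 x 5 + 305) / 5.5 = 82.73 (outside (0, 60))
Valid solutions in (0, 60): {17.27, 37.27} minutes.
The first occurrence is t = 17.27 minutes.
The hands form a 55-degree angle at 17.27 minutes past 5:00.

Final answer: 17.27 minutes past 5:00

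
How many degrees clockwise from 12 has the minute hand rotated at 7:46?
The minute hand moves 6 degrees per minute.
At 7:46: 46 x 6 = 276 degrees

Final answer: 276 degrees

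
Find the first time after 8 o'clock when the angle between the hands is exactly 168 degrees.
At t minutes past 8:00, the hour hand is at 30 x 8 + 0.5t degrees and the minute hand is at 6t degrees.
The smaller angle between them is 168 degrees when |30H - 5.5t| = 168 or |30H - 5.5t| = 192.
With H = 8, solve 30 x 8 - 5.5t = +/- target for each target:
  t = (30 x 8 - 168) / 5.5 = 13.09
  t = (30 x 8 + 168) / 5.5 = 74.18 (outside (0, 60))
  t = (30 x 8 - 192) / 5.5 = 8.73
  t = (30 x 8 + 192) / 5.5 = 78.55 (outside (0, 60))
Valid solutions in (0, 60): {8.73, 13.09} minutes.
The first occurrence is t = 8.73 minutes.
The hands form a 168-degree angle at 8.73 minutes past 8:00.

Final answer: 8.73 minutes past 8:00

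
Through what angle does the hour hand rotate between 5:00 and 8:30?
The hour hand moves 0.5 degrees per minute.
Time elapsed: 8:30 - 5:00 = 210 minutes
Angular displacement: 210 x 0.5 = 105 degrees

Final answer: 105 degrees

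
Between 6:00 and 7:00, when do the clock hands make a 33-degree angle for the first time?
At t minutes past 6:00, the hour hand is at 30 x 6 + 0.5t degrees and the minute hand is at 6t degrees.
The smaller angle between them is 33 degrees when |30H - 5.5t| = 33 or |30H - 5.5t| = 327.
With H = 6, solve 30 x 6 - 5.5t = +/- target for each target:
  t = (30 x 6 - 33) / 5.5 = 26.73
  t = (30 x 6 + 33) / 5.5 = 38.73
  t = (30 x 6 - 327) / 5.5 = -26.73 (outside (0, 60))
  t = (30 x 6 + 327) / 5.5 = 92.18 (outside (0, 60))
Valid solutions in (0, 60): {26.73, 38.73} minutes.
The first occurrence is t = 26.73 minutes.
The hands form a 33-degree angle at 26.73 minutes past 6:00.

Final answer: 26.73 minutes past 6:00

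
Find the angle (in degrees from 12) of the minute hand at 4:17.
The minute hand moves 6 degrees per minute.
At 4:17: 17 x 6 = 102 degrees

Final answer: 102 degrees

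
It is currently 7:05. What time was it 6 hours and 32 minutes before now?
Starting time: 7:05 = 425 total minutes past 12:00
Subtracting: 6 hours and 32 minutes = 392 minutes
425 - 392 = 33 minutes
= 33 minutes past 12:00 = 12:33

Final answer: 12:33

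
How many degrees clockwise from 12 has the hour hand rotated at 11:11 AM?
The hour hand moves 30 degrees per hour and 0.5 degrees per minute.
At 11:11: (11) x 30 + 11 x 0.5 = 330 + 5.5 = 335.5 degrees

Final answer: 335.5 degrees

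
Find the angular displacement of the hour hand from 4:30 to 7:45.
The hour hand moves 0.5 degrees per minute.
Time elapsed: 7:45 - 4:30 = 195 minutes
Angular displacement: 195 x 0.5 = 97.5 degrees

Final answer: 97.5 degrees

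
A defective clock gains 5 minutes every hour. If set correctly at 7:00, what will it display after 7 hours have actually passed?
For every 60 true minutes, the faulty clock advances 60 + 5 = 65 minutes.
True elapsed: 7 hours = 420 minutes.
Faulty clock advances: 420 x 65/60 = 455 minutes (drift: 35 minutes ahead).
Shown time: 7:00 + 455 minutes = 2:35.

Final answer: 2:35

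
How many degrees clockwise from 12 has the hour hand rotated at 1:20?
The hour hand moves 30 degrees per hour and 0.5 degrees per minute.
At 1:20: (1) x 30 + 20 x 0.5 = 30 + 10 = 40 degrees

Final answer: 40 degrees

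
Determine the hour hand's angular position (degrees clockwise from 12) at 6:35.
The hour hand moves 30 degrees per hour and 0.5 degrees per minute.
At 6:35: (6) x 30 + 35 x 0.5 = 180 + 17.5 = 197.5 degrees

Final answer: 197.5 degrees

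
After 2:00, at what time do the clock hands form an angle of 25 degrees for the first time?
At t minutes past 2:00, the hour hand is at 30 x 2 + 0.5t degrees and the minute hand is at 6t degrees.
The smaller angle between them is 25 degrees when |30H - 5.5t| = 25 or |30H - 5.5t| = 335.
With H = 2, solve 30 x 2 - 5.5t = +/- target for each target:
  t = (30 x 2 - 25) / 5.5 = 6.36
  t = (30 x 2 + 25) / 5.5 = 15.45
  t = (30 x 2 - 335) / 5.5 = -50 (outside (0, 60))
  t = (30 x 2 + 335) / 5.5 = 71.82 (outside (0, 60))
Valid solutions in (0, 60): {6.36, 15.45} minutes.
The first occurrence is t = 6.36 minutes.
The hands form a 25-degree angle at 6.36 minutes past 2:00.

Final answer: 6.36 minutes past 2:00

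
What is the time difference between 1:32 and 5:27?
From 1:32 to 5:27:
(5 x 60 + 27) - (1 x 60 + 32) = 327 - 92 = 235 minutes
= 3 hours and 55 minutes

Final answer: 3 hours and 55 minutes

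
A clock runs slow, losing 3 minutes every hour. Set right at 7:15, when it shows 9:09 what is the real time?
For every 60 true minutes, the faulty clock advances 57 minutes, so 1 faulty-clock minute corresponds to 60/57 true minutes.
From 7:15 to 9:09 on the faulty dial is 114 minutes.
True elapsed: 114 x 60/57 = 120 minutes = 2 hours.
True time: 7:15 + 2 hours = 9:15.

Final answer: 9:15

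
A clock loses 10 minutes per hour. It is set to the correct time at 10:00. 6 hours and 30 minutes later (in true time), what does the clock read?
For every 60 true minutes, the faulty clock advances 60 - 10 = 50 minutes.
True elapsed: 6 hours and 30 minutes = 390 minutes.
Faulty clock advances: 390 x 50/60 = 325 minutes (drift: 65 minutes behind).
Shown time: 10:00 + 325 minutes = 3:25.

Final answer: 3:25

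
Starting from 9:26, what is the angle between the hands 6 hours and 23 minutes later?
First find the time 6 hours and 23 minutes after 9:26.
Total minutes: 9 x 60 + 26 + 6 x 60 + 23 = 949.
949 mod 720 = 229 minutes = 3:49.
Now compute the angle at 3:49:
Hour hand: 3 x 30 + 49 x 0.5 = 114.5 degrees
Minute hand: 49 x 6 = 294 degrees
Difference: |114.5 - 294| = 179.5 degrees
The angle is 179.5 degrees

Final answer: 179.5 degrees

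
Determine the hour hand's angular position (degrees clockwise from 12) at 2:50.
The hour hand moves 30 degrees per hour and 0.5 degrees per minute.
At 2:50: (2) x 30 + 50 x 0.5 = 60 + 25 = 85 degrees

Final answer: 85 degrees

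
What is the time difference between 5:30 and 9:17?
From 5:30 to 9:17:
(9 x 60 + 17) - (5 x 60 + 30) = 557 - 330 = 227 minutes
= 3 hours and 47 minutes

Final answer: 3 hours and 47 minutes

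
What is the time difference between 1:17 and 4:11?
From 1:17 to 4:11:
(4 x 60 + 11) - (1 x 60 + 17) = 251 - 77 = 174 minutes
= 2 hours and 54 minutes

Final answer: 2 hours and 54 minutes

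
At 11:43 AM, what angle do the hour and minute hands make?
Hour hand position: 11 x 30 + 43 x 0.5 = 351.5 degrees
Minute hand position: 43 x 6 = 258 degrees
Difference: |351.5 - 258| = 93.5 degrees
The angle between the hands is 93.5 degrees

Final answer: 93.5 degrees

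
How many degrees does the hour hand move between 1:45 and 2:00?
The hour hand moves 0.5 degrees per minute.
Time elapsed: 2:00 - 1:45 = 15 minutes
Angular displacement: 15 x 0.5 = 7.5 degrees

Final answer: 7.5 degrees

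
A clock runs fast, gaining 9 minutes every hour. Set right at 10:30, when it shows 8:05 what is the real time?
For every 60 true minutes, the faulty clock advances 69 minutes, so 1 faulty-clock minute corresponds to 60/69 true minutes.
From 10:30 to 8:05 on the faulty dial is 575 minutes.
True elapsed: 575 x 60/69 = 500 minutes = 8 hours and 20 minutes.
True time: 10:30 + 8 hours and 20 minutes = 6:50.

Final answer: 6:50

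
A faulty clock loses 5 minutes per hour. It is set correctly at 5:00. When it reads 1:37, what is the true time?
For every 60 true minutes, the faulty clock advances 55 minutes, so 1 faulty-clock minute corresponds to 60/55 true minutes.
From 5:00 to 1:37 on the faulty dial is 517 minutes.
True elapsed: 517 x 60/55 = 564 minutes = 9 hours and 24 minutes.
True time: 5:00 + 9 hours and 24 minutes = 2:24.

Final answer: 2:24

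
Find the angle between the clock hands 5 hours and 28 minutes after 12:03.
First find the time 5 hours and 28 minutes after 12:03.
Total minutes: 12 x 60 + 3 + 5 x 60 + 28 = 1051.
1051 mod 720 = 331 minutes = 5:31.
Now compute the angle at 5:31:
Hour hand: 5 x 30 + 31 x 0.5 = 165.5 degrees
Minute hand: 31 x 6 = 186 degrees
Difference: |165.5 - 186| = 20.5 degrees
The angle is 20.5 degrees

Final answer: 20.5 degrees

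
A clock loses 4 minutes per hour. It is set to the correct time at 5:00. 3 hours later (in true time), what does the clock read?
For every 60 true minutes, the faulty clock advances 60 - 4 = 56 minutes.
True elapsed: 3 hours = 180 minutes.
Faulty clock advances: 180 x 56/60 = 168 minutes (drift: 12 minutes behind).
Shown time: 5:00 + 168 minutes = 7:48.

Final answer: 7:48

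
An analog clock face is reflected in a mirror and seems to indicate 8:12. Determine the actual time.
Reflection across the vertical (12-6) axis maps a hand at angle A degrees to (360 - A) degrees, which sends a reading of T minutes past 12:00 to (720 - T) minutes past 12:00.
Mirror reads 8:12 = 492 minutes past 12:00.
Actual time: (720 - 492) mod 720 = 228 minutes = 3:48.

Final answer: 3:48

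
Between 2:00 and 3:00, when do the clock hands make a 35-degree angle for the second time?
At t minutes past 2:00, the hour hand is at 30 x 2 + 0.5t degrees and the minute hand is at 6t degrees.
The smaller angle between them is 35 degrees when |30H - 5.5t| = 35 or |30H - 5.5t| = 325.
With H = 2, solve 30 x 2 - 5.5t = +/- target for each target:
  t = (30 x 2 - 35) / 5.5 = 4.55
  t = (30 x 2 + 35) / 5.5 = 17.27
  t = (30 x 2 - 325) / 5.5 = -48.18 (outside (0, 60))
  t = (30 x 2 + 325) / 5.5 = 70 (outside (0, 60))
Valid solutions in (0, 60): {4.55, 17.27} minutes.
The second occurrence is t = 17.27 minutes.
The hands form a 35-degree angle at 17.27 minutes past 2:00.

Final answer: 17.27 minutes past 2:00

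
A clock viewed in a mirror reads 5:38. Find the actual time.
Reflection across the vertical (12-6) axis maps a hand at angle A degrees to (360 - A) degrees, which sends a reading of T minutes past 12:00 to (720 - T) minutes past 12:00.
Mirror reads 5:38 = 338 minutes past 12:00.
Actual time: (720 - 338) mod 720 = 382 minutes = 6:22.

Final answer: 6:22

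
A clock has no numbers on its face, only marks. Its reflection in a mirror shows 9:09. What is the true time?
Reflection across the vertical (12-6) axis maps a hand at angle A degrees to (360 - A) degrees, which sends a reading of T minutes past 12:00 to (720 - T) minutes past 12:00.
Mirror reads 9:09 = 549 minutes past 12:00.
Actual time: (720 - 549) mod 720 = 171 minutes = 2:51.

Final answer: 2:51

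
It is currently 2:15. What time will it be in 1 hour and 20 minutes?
Starting time: 2:15
Adding 20 minutes to 15 minutes: 15 + 20 = 35 minutes
Adding 1 hour: 2 + 1 = 3
Final time: 3:35

Final answer: 3:35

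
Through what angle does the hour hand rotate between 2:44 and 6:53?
The hour hand moves 0.5 degrees per minute.
Time elapsed: 6:53 - 2:44 = 249 minutes
Angular displacement: 249 x 0.5 = 124.5 degrees

Final answer: 124.5 degrees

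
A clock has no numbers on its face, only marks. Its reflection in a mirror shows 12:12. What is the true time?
Reflection across the vertical (12-6) axis maps a hand at angle A degrees to (360 - A) degrees, which sends a reading of T minutes past 12:00 to (720 - T) minutes past 12:00.
Mirror reads 12:12 = 12 minutes past 12:00.
Actual time: (720 - 12) mod 720 = 708 minutes = 11:48.

Final answer: 11:48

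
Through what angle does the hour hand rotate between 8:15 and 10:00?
The hour hand moves 0.5 degrees per minute.
Time elapsed: 10:00 - 8:15 = 105 minutes
Angular displacement: 105 x 0.5 = 52.5 degrees

Final answer: 52.5 degrees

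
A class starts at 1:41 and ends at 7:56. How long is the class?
From 1:41 to 7:56:
(7 x 60 + 56) - (1 x 60 + 41) = 476 - 101 = 375 minutes
= 6 hours and 15 minutes

Final answer: 6 hours and 15 minutes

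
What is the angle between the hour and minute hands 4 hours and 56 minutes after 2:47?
First find the time 4 hours and 56 minutes after 2:47.
Total minutes: 2 x 60 + 47 + 4 x 60 + 56 = 463.
463 mod 720 = 463 minutes = 7:43.
Now compute the angle at 7:43:
Hour hand: 7 x 30 + 43 x 0.5 = 231.5 degrees
Minute hand: 43 x 6 = 258 degrees
Difference: |231.5 - 258| = 26.5 degrees
The angle is 26.5 degrees

Final answer: 26.5 degrees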